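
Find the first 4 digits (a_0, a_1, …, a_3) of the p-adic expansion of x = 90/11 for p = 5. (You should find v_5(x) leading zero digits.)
(a_0, …, a_3) = (0, 3, 2, 0)

v_5(90/11) = 1, so a_0 = ... = a_0 = 0. Factor out: x = 5^1 · u with u = 18/11 a unit in ℤ_5. Expand u iteratively via a_{v+i} = u_i mod 5, u_{i+1} = (u_i − a_{v+i})/5:
  u_0 = 18/11;  a_1 = 3;  u_1 = (u_0 − 3)/5 = -3/11
  u_1 = -3/11;  a_2 = 2;  u_2 = (u_1 − 2)/5 = -5/11
  u_2 = -5/11;  a_3 = 0;  u_3 = (u_2 − 0)/5 = -1/11
Digits: (0, 3, 2, 0).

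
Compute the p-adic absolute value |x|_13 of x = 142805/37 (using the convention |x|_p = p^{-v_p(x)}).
|142805/37|_13 = 1/28561

Step 1 — compute v_13(x) by factoring powers of 13 out of the numerator and denominator: v_13(142805/37) = 4. Step 2 — apply |x|_p = p^{-v_p(x)} = 13^{-4} = 1/28561.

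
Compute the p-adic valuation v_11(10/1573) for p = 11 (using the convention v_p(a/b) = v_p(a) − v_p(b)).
v_11(10/1573) = -2

Factor powers of 11 from the numerator and denominator of the reduced fraction: 10 = 11^0 · 10 and 1573 = 11^2 · 13. Apply v_p(a/b) = v_p(a) − v_p(b): v_11(10/1573) = 0 − 2 = -2.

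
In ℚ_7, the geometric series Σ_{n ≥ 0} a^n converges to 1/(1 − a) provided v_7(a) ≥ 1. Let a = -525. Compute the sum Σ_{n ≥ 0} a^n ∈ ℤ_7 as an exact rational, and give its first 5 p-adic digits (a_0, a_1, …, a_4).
Σ a^n = 1/(1 − a) = 1/526;  first 5 digits = (1, 2, 0, 5, 6)

v_7(a) = 1 ≥ 1, so the series converges in ℤ_7 to 1/(1 − a) = 1/(1 − (-525)) = 1/526. Expand this rational in ℤ_7: compute digits iteratively via d_i = x_i mod 7, x_{i+1} = (x_i − d_i)/7. The first 5 digits are (1, 2, 0, 5, 6).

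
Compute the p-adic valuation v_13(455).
v_13(455) = 1

v_13(n) is the largest exponent k such that 13^k divides n. Factor out: 455 = 13^1 · 35. (Sign doesn't affect v_p.) So v_13(455) = 1.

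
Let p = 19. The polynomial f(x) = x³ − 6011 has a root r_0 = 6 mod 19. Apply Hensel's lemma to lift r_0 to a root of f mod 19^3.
r_2 = 1868 (mod 6859)

Hensel: r_{i+1} = r_i − f(r_i)/f′(r_i) mod 19^{i+2}, where f′(x) = 3x². Iterate:
  r_0 = 6 (mod 19)
  r_1 = 63 (mod 361)
  r_2 = 1868 (mod 6859)
Final: r = 1868 with f(r) ≡ 0 mod 19^3.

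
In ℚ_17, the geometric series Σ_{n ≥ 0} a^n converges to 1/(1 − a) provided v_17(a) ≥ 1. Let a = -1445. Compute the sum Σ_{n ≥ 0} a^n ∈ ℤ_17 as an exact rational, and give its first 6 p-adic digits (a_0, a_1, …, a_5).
Σ a^n = 1/(1 − a) = 1/1446;  first 6 digits = (1, 0, 12, 16, 7, 1)

v_17(a) = 2 ≥ 1, so the series converges in ℤ_17 to 1/(1 − a) = 1/(1 − (-1445)) = 1/1446. Expand this rational in ℤ_17: compute digits iteratively via d_i = x_i mod 17, x_{i+1} = (x_i − d_i)/17. The first 6 digits are (1, 0, 12, 16, 7, 1).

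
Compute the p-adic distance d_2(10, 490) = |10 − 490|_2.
d_2(10, 490) = 1/32

Step 1 — x − y = 10 − 490 = -480. Step 2 — v_2(-480) = 5 (factor: -480 = −(2^5 · 15); the sign does not affect v_p). Step 3 — |x − y|_2 = 2^{-5} = 1/32.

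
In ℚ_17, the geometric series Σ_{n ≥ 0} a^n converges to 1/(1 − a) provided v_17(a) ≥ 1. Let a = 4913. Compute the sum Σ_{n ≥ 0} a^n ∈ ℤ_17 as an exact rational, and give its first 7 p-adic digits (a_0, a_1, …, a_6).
Σ a^n = 1/(1 − a) = -1/4912;  first 7 digits = (1, 0, 0, 1, 0, 0, 1)

v_17(a) = 3 ≥ 1, so the series converges in ℤ_17 to 1/(1 − a) = 1/(1 − 4913) = -1/4912. Expand this rational in ℤ_17: compute digits iteratively via d_i = x_i mod 17, x_{i+1} = (x_i − d_i)/17. The first 7 digits are (1, 0, 0, 1, 0, 0, 1).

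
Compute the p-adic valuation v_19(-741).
v_19(-741) = 1

v_19(n) is the largest exponent k such that 19^k divides n. Factor out: -741 = -19^1 · 39. (Sign doesn't affect v_p.) So v_19(-741) = 1.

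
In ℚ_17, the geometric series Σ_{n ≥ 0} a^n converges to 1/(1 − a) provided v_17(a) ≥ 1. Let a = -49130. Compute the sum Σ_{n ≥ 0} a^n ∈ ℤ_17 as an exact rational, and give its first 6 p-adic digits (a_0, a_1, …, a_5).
Σ a^n = 1/(1 − a) = 1/49131;  first 6 digits = (1, 0, 0, 7, 16, 16)

v_17(a) = 3 ≥ 1, so the series converges in ℤ_17 to 1/(1 − a) = 1/(1 − (-49130)) = 1/49131. Expand this rational in ℤ_17: compute digits iteratively via d_i = x_i mod 17, x_{i+1} = (x_i − d_i)/17. The first 6 digits are (1, 0, 0, 7, 16, 16).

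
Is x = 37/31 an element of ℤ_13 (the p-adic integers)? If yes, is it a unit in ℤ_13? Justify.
x ∈ ℤ_13^× (unit); v_13(x) = 0

ℤ_13 = {x ∈ ℚ_13 : v_13(x) ≥ 0} and ℤ_13^× = {x ∈ ℤ_13 : v_13(x) = 0}. Here v_13(37/31) = v_13(num) − v_13(den) = 0; compare against these criteria.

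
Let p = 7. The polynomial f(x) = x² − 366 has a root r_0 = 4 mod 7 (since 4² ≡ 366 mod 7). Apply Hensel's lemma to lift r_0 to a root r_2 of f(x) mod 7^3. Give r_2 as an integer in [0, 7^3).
r_2 = 256 (mod 343)

Hensel's recurrence: r_{i+1} = r_i − f(r_i)·(f′(r_i))^{-1} mod 7^{i+2}, with f′(x) = 2x. Iterate:
  r_0 = 4 (mod 7)
  r_1 = 11 (mod 49)
  r_2 = 256 (mod 343)
Final: r_2 = 256, and one checks f(r_2) ≡ 0 mod 7^3.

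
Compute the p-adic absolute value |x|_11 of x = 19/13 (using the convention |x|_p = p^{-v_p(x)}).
|19/13|_11 = 1

Step 1 — compute v_11(x) by factoring powers of 11 out of the numerator and denominator: v_11(19/13) = 0. Step 2 — apply |x|_p = p^{-v_p(x)} = 11^{0} = 1.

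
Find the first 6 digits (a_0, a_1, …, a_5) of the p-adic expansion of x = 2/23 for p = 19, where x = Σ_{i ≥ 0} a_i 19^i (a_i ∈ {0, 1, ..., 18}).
(a_0, …, a_5) = (10, 16, 14, 5, 3, 18)

v_19(2/23) = 0 (numerator and denominator both coprime to 19), so x ∈ ℤ_19^×. Compute digits iteratively via a_i = x_i mod 19, x_{i+1} = (x_i − a_i)/19, with x_0 = x:
  x_0 = 2/23;  a_0 = 10;  x_1 = (x_0 − 10)/19 = -12/23
  x_1 = -12/23;  a_1 = 16;  x_2 = (x_1 − 16)/19 = -20/23
  x_2 = -20/23;  a_2 = 14;  x_3 = (x_2 − 14)/19 = -18/23
  x_3 = -18/23;  a_3 = 5;  x_4 = (x_3 − 5)/19 = -7/23
  x_4 = -7/23;  a_4 = 3;  x_5 = (x_4 − 3)/19 = -4/23
  x_5 = -4/23;  a_5 = 18;  x_6 = (x_5 − 18)/19 = -22/23
Digits: (10, 16, 14, 5, 3, 18).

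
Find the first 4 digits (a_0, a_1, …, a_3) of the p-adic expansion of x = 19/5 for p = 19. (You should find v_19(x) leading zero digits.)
(a_0, …, a_3) = (0, 4, 15, 3)

v_19(19/5) = 1, so a_0 = ... = a_0 = 0. Factor out: x = 19^1 · u with u = 1/5 a unit in ℤ_19. Expand u iteratively via a_{v+i} = u_i mod 19, u_{i+1} = (u_i − a_{v+i})/19:
  u_0 = 1/5;  a_1 = 4;  u_1 = (u_0 − 4)/19 = -1/5
  u_1 = -1/5;  a_2 = 15;  u_2 = (u_1 − 15)/19 = -4/5
  u_2 = -4/5;  a_3 = 3;  u_3 = (u_2 − 3)/19 = -1/5
Digits: (0, 4, 15, 3).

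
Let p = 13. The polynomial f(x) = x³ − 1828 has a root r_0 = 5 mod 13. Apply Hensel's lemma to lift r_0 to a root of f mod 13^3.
r_2 = 395 (mod 2197)

Hensel: r_{i+1} = r_i − f(r_i)/f′(r_i) mod 13^{i+2}, where f′(x) = 3x². Iterate:
  r_0 = 5 (mod 13)
  r_1 = 57 (mod 169)
  r_2 = 395 (mod 2197)
Final: r = 395 with f(r) ≡ 0 mod 13^3.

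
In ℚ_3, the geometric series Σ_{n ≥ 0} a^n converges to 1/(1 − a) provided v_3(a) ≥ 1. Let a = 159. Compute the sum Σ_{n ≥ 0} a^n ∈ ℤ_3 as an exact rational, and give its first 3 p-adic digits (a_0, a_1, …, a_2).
Σ a^n = 1/(1 − a) = -1/158;  first 3 digits = (1, 2, 0)

v_3(a) = 1 ≥ 1, so the series converges in ℤ_3 to 1/(1 − a) = 1/(1 − 159) = -1/158. Expand this rational in ℤ_3: compute digits iteratively via d_i = x_i mod 3, x_{i+1} = (x_i − d_i)/3. The first 3 digits are (1, 2, 0).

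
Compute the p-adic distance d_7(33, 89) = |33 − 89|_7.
d_7(33, 89) = 1/7

Step 1 — x − y = 33 − 89 = -56. Step 2 — v_7(-56) = 1 (factor: -56 = −(7^1 · 8); the sign does not affect v_p). Step 3 — |x − y|_7 = 7^{-1} = 1/7.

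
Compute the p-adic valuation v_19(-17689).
v_19(-17689) = 2

v_19(n) is the largest exponent k such that 19^k divides n. Factor out: -17689 = -19^2 · 49. (Sign doesn't affect v_p.) So v_19(-17689) = 2.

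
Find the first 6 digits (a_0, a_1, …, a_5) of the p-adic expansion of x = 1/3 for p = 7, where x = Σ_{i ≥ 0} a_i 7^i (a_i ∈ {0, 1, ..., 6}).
(a_0, …, a_5) = (5, 4, 4, 4, 4, 4)

v_7(1/3) = 0 (numerator and denominator both coprime to 7), so x ∈ ℤ_7^×. Compute digits iteratively via a_i = x_i mod 7, x_{i+1} = (x_i − a_i)/7, with x_0 = x:
  x_0 = 1/3;  a_0 = 5;  x_1 = (x_0 − 5)/7 = -2/3
  x_1 = -2/3;  a_1 = 4;  x_2 = (x_1 − 4)/7 = -2/3
  x_2 = -2/3;  a_2 = 4;  x_3 = (x_2 − 4)/7 = -2/3
  x_3 = -2/3;  a_3 = 4;  x_4 = (x_3 − 4)/7 = -2/3
  x_4 = -2/3;  a_4 = 4;  x_5 = (x_4 − 4)/7 = -2/3
  x_5 = -2/3;  a_5 = 4;  x_6 = (x_5 − 4)/7 = -2/3
Digits: (5, 4, 4, 4, 4, 4).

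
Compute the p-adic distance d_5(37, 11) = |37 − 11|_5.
d_5(37, 11) = 1

Step 1 — x − y = 37 − 11 = 26. Step 2 — v_5(26) = 0 (factor: 26 = (5^0 · 26); the sign does not affect v_p). Step 3 — |x − y|_5 = 5^{0} = 1.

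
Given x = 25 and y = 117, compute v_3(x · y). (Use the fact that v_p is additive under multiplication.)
v_3(2925) = 2

v_p(x) = 0 (factor: 25 = 3^0 · 25); v_p(y) = 2 (factor: 117 = 3^2 · 13). Additivity: v_p(xy) = v_p(x) + v_p(y) = 0 + 2 = 2. (Direct check: xy = 2925 = 3^2 · (325).)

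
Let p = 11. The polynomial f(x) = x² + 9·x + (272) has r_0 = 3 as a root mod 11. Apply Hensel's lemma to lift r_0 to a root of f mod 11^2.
r_1 = 47 (mod 121)

Hensel: r_{i+1} = r_i − f(r_i)·(f′(r_i))^{-1} mod 11^{i+2}, f′(x) = 2x + 9. Iterate:
  r_0 = 3 (mod 11)
  r_1 = 47 (mod 121)
Final: r = 47 satisfies f(r) ≡ 0 mod 11^2.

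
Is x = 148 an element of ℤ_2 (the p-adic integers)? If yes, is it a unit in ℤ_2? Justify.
x ∈ ℤ_2 but not a unit; v_2(x) = 2 > 0

ℤ_2 = {x ∈ ℚ_2 : v_2(x) ≥ 0} and ℤ_2^× = {x ∈ ℤ_2 : v_2(x) = 0}. Here v_2(148) = v_2(num) − v_2(den) = 2; compare against these criteria.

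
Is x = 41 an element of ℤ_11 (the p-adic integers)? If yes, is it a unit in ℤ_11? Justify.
x ∈ ℤ_11^× (unit); v_11(x) = 0

ℤ_11 = {x ∈ ℚ_11 : v_11(x) ≥ 0} and ℤ_11^× = {x ∈ ℤ_11 : v_11(x) = 0}. Here v_11(41) = v_11(num) − v_11(den) = 0; compare against these criteria.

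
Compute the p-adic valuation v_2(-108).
v_2(-108) = 2

v_2(n) is the largest exponent k such that 2^k divides n. Factor out: -108 = -2^2 · 27. (Sign doesn't affect v_p.) So v_2(-108) = 2.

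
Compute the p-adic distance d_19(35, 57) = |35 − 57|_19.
d_19(35, 57) = 1

Step 1 — x − y = 35 − 57 = -22. Step 2 — v_19(-22) = 0 (factor: -22 = −(19^0 · 22); the sign does not affect v_p). Step 3 — |x − y|_19 = 19^{0} = 1.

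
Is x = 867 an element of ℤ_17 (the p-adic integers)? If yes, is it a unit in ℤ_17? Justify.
x ∈ ℤ_17 but not a unit; v_17(x) = 2 > 0

ℤ_17 = {x ∈ ℚ_17 : v_17(x) ≥ 0} and ℤ_17^× = {x ∈ ℤ_17 : v_17(x) = 0}. Here v_17(867) = v_17(num) − v_17(den) = 2; compare against these criteria.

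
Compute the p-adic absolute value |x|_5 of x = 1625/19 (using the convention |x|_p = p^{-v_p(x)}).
|1625/19|_5 = 1/125

Step 1 — compute v_5(x) by factoring powers of 5 out of the numerator and denominator: v_5(1625/19) = 3. Step 2 — apply |x|_p = p^{-v_p(x)} = 5^{-3} = 1/125.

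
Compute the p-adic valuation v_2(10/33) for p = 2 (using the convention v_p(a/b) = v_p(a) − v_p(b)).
v_2(10/33) = 1

Factor powers of 2 from the numerator and denominator of the reduced fraction: 10 = 2^1 · 5 and 33 = 2^0 · 33. Apply v_p(a/b) = v_p(a) − v_p(b): v_2(10/33) = 1 − 0 = 1.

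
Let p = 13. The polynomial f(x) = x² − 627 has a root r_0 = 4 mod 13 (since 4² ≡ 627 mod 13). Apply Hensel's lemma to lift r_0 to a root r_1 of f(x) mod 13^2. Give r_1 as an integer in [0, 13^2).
r_1 = 17 (mod 169)

Hensel's recurrence: r_{i+1} = r_i − f(r_i)·(f′(r_i))^{-1} mod 13^{i+2}, with f′(x) = 2x. Iterate:
  r_0 = 4 (mod 13)
  r_1 = 17 (mod 169)
Final: r_1 = 17, and one checks f(r_1) ≡ 0 mod 13^2.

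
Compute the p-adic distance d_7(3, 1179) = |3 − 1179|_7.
d_7(3, 1179) = 1/49

Step 1 — x − y = 3 − 1179 = -1176. Step 2 — v_7(-1176) = 2 (factor: -1176 = −(7^2 · 24); the sign does not affect v_p). Step 3 — |x − y|_7 = 7^{-2} = 1/49.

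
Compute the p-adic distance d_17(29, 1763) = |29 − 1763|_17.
d_17(29, 1763) = 1/289

Step 1 — x − y = 29 − 1763 = -1734. Step 2 — v_17(-1734) = 2 (factor: -1734 = −(17^2 · 6); the sign does not affect v_p). Step 3 — |x − y|_17 = 17^{-2} = 1/289.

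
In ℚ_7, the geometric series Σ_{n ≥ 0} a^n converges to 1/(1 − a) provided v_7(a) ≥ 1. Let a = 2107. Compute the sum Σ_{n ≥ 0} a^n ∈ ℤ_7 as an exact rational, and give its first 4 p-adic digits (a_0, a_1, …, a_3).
Σ a^n = 1/(1 − a) = -1/2106;  first 4 digits = (1, 0, 1, 6)

v_7(a) = 2 ≥ 1, so the series converges in ℤ_7 to 1/(1 − a) = 1/(1 − 2107) = -1/2106. Expand this rational in ℤ_7: compute digits iteratively via d_i = x_i mod 7, x_{i+1} = (x_i − d_i)/7. The first 4 digits are (1, 0, 1, 6).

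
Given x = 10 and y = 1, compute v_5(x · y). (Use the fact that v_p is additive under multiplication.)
v_5(10) = 1

v_p(x) = 1 (factor: 10 = 5^1 · 2); v_p(y) = 0 (factor: 1 = 5^0 · 1). Additivity: v_p(xy) = v_p(x) + v_p(y) = 1 + 0 = 1. (Direct check: xy = 10 = 5^1 · (2).)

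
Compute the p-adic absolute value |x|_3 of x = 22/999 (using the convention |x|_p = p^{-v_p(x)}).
|22/999|_3 = 27

Step 1 — compute v_3(x) by factoring powers of 3 out of the numerator and denominator: v_3(22/999) = -3. Step 2 — apply |x|_p = p^{-v_p(x)} = 3^{3} = 27.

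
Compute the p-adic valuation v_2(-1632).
v_2(-1632) = 5

v_2(n) is the largest exponent k such that 2^k divides n. Factor out: -1632 = -2^5 · 51. (Sign doesn't affect v_p.) So v_2(-1632) = 5.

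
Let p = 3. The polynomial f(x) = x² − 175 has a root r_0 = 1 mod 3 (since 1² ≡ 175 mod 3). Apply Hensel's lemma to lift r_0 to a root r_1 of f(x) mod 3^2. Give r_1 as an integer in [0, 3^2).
r_1 = 7 (mod 9)

Hensel's recurrence: r_{i+1} = r_i − f(r_i)·(f′(r_i))^{-1} mod 3^{i+2}, with f′(x) = 2x. Iterate:
  r_0 = 1 (mod 3)
  r_1 = 7 (mod 9)
Final: r_1 = 7, and one checks f(r_1) ≡ 0 mod 3^2.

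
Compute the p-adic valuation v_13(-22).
v_13(-22) = 0

v_13(n) is the largest exponent k such that 13^k divides n. Factor out: -22 = -13^0 · 22. (Sign doesn't affect v_p.) So v_13(-22) = 0.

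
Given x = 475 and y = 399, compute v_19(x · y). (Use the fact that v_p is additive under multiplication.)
v_19(189525) = 2

v_p(x) = 1 (factor: 475 = 19^1 · 25); v_p(y) = 1 (factor: 399 = 19^1 · 21). Additivity: v_p(xy) = v_p(x) + v_p(y) = 1 + 1 = 2. (Direct check: xy = 189525 = 19^2 · (525).)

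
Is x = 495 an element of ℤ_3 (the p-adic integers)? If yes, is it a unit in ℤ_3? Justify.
x ∈ ℤ_3 but not a unit; v_3(x) = 2 > 0

ℤ_3 = {x ∈ ℚ_3 : v_3(x) ≥ 0} and ℤ_3^× = {x ∈ ℤ_3 : v_3(x) = 0}. Here v_3(495) = v_3(num) − v_3(den) = 2; compare against these criteria.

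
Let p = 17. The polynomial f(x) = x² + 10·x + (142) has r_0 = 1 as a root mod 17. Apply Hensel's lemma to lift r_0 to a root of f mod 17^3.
r_2 = 205 (mod 4913)

Hensel: r_{i+1} = r_i − f(r_i)·(f′(r_i))^{-1} mod 17^{i+2}, f′(x) = 2x + 10. Iterate:
  r_0 = 1 (mod 17)
  r_1 = 205 (mod 289)
  r_2 = 205 (mod 4913)
Final: r = 205 satisfies f(r) ≡ 0 mod 17^3.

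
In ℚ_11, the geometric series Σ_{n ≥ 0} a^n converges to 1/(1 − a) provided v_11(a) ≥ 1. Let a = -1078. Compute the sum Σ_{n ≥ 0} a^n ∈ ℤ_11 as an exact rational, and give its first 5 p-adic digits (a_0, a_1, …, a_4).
Σ a^n = 1/(1 − a) = 1/1079;  first 5 digits = (1, 1, 3, 4, 9)

v_11(a) = 1 ≥ 1, so the series converges in ℤ_11 to 1/(1 − a) = 1/(1 − (-1078)) = 1/1079. Expand this rational in ℤ_11: compute digits iteratively via d_i = x_i mod 11, x_{i+1} = (x_i − d_i)/11. The first 5 digits are (1, 1, 3, 4, 9).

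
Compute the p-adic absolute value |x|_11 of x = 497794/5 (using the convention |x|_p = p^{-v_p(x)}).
|497794/5|_11 = 1/14641

Step 1 — compute v_11(x) by factoring powers of 11 out of the numerator and denominator: v_11(497794/5) = 4. Step 2 — apply |x|_p = p^{-v_p(x)} = 11^{-4} = 1/14641.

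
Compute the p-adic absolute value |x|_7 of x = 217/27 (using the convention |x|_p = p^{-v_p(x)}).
|217/27|_7 = 1/7

Step 1 — compute v_7(x) by factoring powers of 7 out of the numerator and denominator: v_7(217/27) = 1. Step 2 — apply |x|_p = p^{-v_p(x)} = 7^{-1} = 1/7.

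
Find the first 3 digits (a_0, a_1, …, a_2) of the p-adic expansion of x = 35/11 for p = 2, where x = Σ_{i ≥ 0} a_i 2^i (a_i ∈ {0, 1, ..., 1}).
(a_0, …, a_2) = (1, 0, 0)

v_2(35/11) = 0 (numerator and denominator both coprime to 2), so x ∈ ℤ_2^×. Compute digits iteratively via a_i = x_i mod 2, x_{i+1} = (x_i − a_i)/2, with x_0 = x:
  x_0 = 35/11;  a_0 = 1;  x_1 = (x_0 − 1)/2 = 12/11
  x_1 = 12/11;  a_1 = 0;  x_2 = (x_1 − 0)/2 = 6/11
  x_2 = 6/11;  a_2 = 0;  x_3 = (x_2 − 0)/2 = 3/11
Digits: (1, 0, 0).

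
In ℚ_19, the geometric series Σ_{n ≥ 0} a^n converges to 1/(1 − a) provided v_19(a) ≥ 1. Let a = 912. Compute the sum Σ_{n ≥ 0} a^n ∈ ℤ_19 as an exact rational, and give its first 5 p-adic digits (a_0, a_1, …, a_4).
Σ a^n = 1/(1 − a) = -1/911;  first 5 digits = (1, 10, 7, 0, 0)

v_19(a) = 1 ≥ 1, so the series converges in ℤ_19 to 1/(1 − a) = 1/(1 − 912) = -1/911. Expand this rational in ℤ_19: compute digits iteratively via d_i = x_i mod 19, x_{i+1} = (x_i − d_i)/19. The first 5 digits are (1, 10, 7, 0, 0).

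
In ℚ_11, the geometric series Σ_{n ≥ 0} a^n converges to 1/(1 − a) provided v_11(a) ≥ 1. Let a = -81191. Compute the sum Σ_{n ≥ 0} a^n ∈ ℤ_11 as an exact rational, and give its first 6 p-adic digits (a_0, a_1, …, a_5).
Σ a^n = 1/(1 − a) = 1/81192;  first 6 digits = (1, 0, 0, 5, 5, 10)

v_11(a) = 3 ≥ 1, so the series converges in ℤ_11 to 1/(1 − a) = 1/(1 − (-81191)) = 1/81192. Expand this rational in ℤ_11: compute digits iteratively via d_i = x_i mod 11, x_{i+1} = (x_i − d_i)/11. The first 6 digits are (1, 0, 0, 5, 5, 10).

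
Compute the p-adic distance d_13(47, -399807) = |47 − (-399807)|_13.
d_13(47, -399807) = 1/28561

Step 1 — x − y = 47 − (-399807) = 399854. Step 2 — v_13(399854) = 4 (factor: 399854 = (13^4 · 14); the sign does not affect v_p). Step 3 — |x − y|_13 = 13^{-4} = 1/28561.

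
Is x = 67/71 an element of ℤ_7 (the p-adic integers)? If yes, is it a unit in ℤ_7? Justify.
x ∈ ℤ_7^× (unit); v_7(x) = 0

ℤ_7 = {x ∈ ℚ_7 : v_7(x) ≥ 0} and ℤ_7^× = {x ∈ ℤ_7 : v_7(x) = 0}. Here v_7(67/71) = v_7(num) − v_7(den) = 0; compare against these criteria.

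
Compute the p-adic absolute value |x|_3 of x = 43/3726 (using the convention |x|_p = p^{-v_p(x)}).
|43/3726|_3 = 81

Step 1 — compute v_3(x) by factoring powers of 3 out of the numerator and denominator: v_3(43/3726) = -4. Step 2 — apply |x|_p = p^{-v_p(x)} = 3^{4} = 81.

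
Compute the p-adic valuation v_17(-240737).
v_17(-240737) = 3

v_17(n) is the largest exponent k such that 17^k divides n. Factor out: -240737 = -17^3 · 49. (Sign doesn't affect v_p.) So v_17(-240737) = 3.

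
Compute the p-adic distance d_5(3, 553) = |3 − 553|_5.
d_5(3, 553) = 1/25

Step 1 — x − y = 3 − 553 = -550. Step 2 — v_5(-550) = 2 (factor: -550 = −(5^2 · 22); the sign does not affect v_p). Step 3 — |x − y|_5 = 5^{-2} = 1/25.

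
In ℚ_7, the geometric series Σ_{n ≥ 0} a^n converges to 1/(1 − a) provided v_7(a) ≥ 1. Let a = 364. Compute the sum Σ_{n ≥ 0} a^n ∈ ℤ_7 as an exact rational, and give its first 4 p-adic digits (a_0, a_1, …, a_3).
Σ a^n = 1/(1 − a) = -1/363;  first 4 digits = (1, 3, 2, 1)

v_7(a) = 1 ≥ 1, so the series converges in ℤ_7 to 1/(1 − a) = 1/(1 − 364) = -1/363. Expand this rational in ℤ_7: compute digits iteratively via d_i = x_i mod 7, x_{i+1} = (x_i − d_i)/7. The first 4 digits are (1, 3, 2, 1).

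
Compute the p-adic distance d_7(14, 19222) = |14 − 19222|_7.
d_7(14, 19222) = 1/2401

Step 1 — x − y = 14 − 19222 = -19208. Step 2 — v_7(-19208) = 4 (factor: -19208 = −(7^4 · 8); the sign does not affect v_p). Step 3 — |x − y|_7 = 7^{-4} = 1/2401.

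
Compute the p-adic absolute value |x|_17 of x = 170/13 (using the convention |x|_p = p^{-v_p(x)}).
|170/13|_17 = 1/17

Step 1 — compute v_17(x) by factoring powers of 17 out of the numerator and denominator: v_17(170/13) = 1. Step 2 — apply |x|_p = p^{-v_p(x)} = 17^{-1} = 1/17.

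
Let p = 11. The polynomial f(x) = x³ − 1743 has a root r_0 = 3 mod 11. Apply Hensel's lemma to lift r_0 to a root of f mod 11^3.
r_2 = 1048 (mod 1331)

Hensel: r_{i+1} = r_i − f(r_i)/f′(r_i) mod 11^{i+2}, where f′(x) = 3x². Iterate:
  r_0 = 3 (mod 11)
  r_1 = 80 (mod 121)
  r_2 = 1048 (mod 1331)
Final: r = 1048 with f(r) ≡ 0 mod 11^3.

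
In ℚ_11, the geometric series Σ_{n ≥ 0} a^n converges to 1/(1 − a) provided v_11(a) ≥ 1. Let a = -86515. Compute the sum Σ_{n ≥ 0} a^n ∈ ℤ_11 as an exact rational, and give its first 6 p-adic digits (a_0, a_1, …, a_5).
Σ a^n = 1/(1 − a) = 1/86516;  first 6 digits = (1, 0, 0, 1, 5, 10)

v_11(a) = 3 ≥ 1, so the series converges in ℤ_11 to 1/(1 − a) = 1/(1 − (-86515)) = 1/86516. Expand this rational in ℤ_11: compute digits iteratively via d_i = x_i mod 11, x_{i+1} = (x_i − d_i)/11. The first 6 digits are (1, 0, 0, 1, 5, 10).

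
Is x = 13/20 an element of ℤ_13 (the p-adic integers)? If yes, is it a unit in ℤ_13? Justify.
x ∈ ℤ_13 but not a unit; v_13(x) = 1 > 0

ℤ_13 = {x ∈ ℚ_13 : v_13(x) ≥ 0} and ℤ_13^× = {x ∈ ℤ_13 : v_13(x) = 0}. Here v_13(13/20) = v_13(num) − v_13(den) = 1; compare against these criteria.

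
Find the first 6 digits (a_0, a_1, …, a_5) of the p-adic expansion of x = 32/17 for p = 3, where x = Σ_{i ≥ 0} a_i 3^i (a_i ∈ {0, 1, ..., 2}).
(a_0, …, a_5) = (1, 1, 1, 1, 2, 2)

v_3(32/17) = 0 (numerator and denominator both coprime to 3), so x ∈ ℤ_3^×. Compute digits iteratively via a_i = x_i mod 3, x_{i+1} = (x_i − a_i)/3, with x_0 = x:
  x_0 = 32/17;  a_0 = 1;  x_1 = (x_0 − 1)/3 = 5/17
  x_1 = 5/17;  a_1 = 1;  x_2 = (x_1 − 1)/3 = -4/17
  x_2 = -4/17;  a_2 = 1;  x_3 = (x_2 − 1)/3 = -7/17
  x_3 = -7/17;  a_3 = 1;  x_4 = (x_3 − 1)/3 = -8/17
  x_4 = -8/17;  a_4 = 2;  x_5 = (x_4 − 2)/3 = -14/17
  x_5 = -14/17;  a_5 = 2;  x_6 = (x_5 − 2)/3 = -16/17
Digits: (1, 1, 1, 1, 2, 2).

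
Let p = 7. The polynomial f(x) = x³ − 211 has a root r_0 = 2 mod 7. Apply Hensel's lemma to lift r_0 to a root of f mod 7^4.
r_3 = 1542 (mod 2401)

Hensel: r_{i+1} = r_i − f(r_i)/f′(r_i) mod 7^{i+2}, where f′(x) = 3x². Iterate:
  r_0 = 2 (mod 7)
  r_1 = 23 (mod 49)
  r_2 = 170 (mod 343)
  r_3 = 1542 (mod 2401)
Final: r = 1542 with f(r) ≡ 0 mod 7^4.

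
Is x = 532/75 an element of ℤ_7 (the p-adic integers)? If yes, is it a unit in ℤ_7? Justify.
x ∈ ℤ_7 but not a unit; v_7(x) = 1 > 0

ℤ_7 = {x ∈ ℚ_7 : v_7(x) ≥ 0} and ℤ_7^× = {x ∈ ℤ_7 : v_7(x) = 0}. Here v_7(532/75) = v_7(num) − v_7(den) = 1; compare against these criteria.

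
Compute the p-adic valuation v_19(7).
v_19(7) = 0

v_19(n) is the largest exponent k such that 19^k divides n. Factor out: 7 = 19^0 · 7. (Sign doesn't affect v_p.) So v_19(7) = 0.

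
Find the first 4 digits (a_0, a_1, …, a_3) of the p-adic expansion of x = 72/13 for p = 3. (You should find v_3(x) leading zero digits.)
(a_0, …, a_3) = (0, 0, 2, 0)

v_3(72/13) = 2, so a_0 = ... = a_1 = 0. Factor out: x = 3^2 · u with u = 8/13 a unit in ℤ_3. Expand u iteratively via a_{v+i} = u_i mod 3, u_{i+1} = (u_i − a_{v+i})/3:
  u_0 = 8/13;  a_2 = 2;  u_1 = (u_0 − 2)/3 = -6/13
  u_1 = -6/13;  a_3 = 0;  u_2 = (u_1 − 0)/3 = -2/13
Digits: (0, 0, 2, 0).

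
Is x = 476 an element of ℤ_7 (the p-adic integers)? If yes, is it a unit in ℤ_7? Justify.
x ∈ ℤ_7 but not a unit; v_7(x) = 1 > 0

ℤ_7 = {x ∈ ℚ_7 : v_7(x) ≥ 0} and ℤ_7^× = {x ∈ ℤ_7 : v_7(x) = 0}. Here v_7(476) = v_7(num) − v_7(den) = 1; compare against these criteria.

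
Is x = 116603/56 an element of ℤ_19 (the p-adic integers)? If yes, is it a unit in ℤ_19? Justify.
x ∈ ℤ_19 but not a unit; v_19(x) = 3 > 0

ℤ_19 = {x ∈ ℚ_19 : v_19(x) ≥ 0} and ℤ_19^× = {x ∈ ℤ_19 : v_19(x) = 0}. Here v_19(116603/56) = v_19(num) − v_19(den) = 3; compare against these criteria.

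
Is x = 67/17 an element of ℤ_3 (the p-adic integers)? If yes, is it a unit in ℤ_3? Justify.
x ∈ ℤ_3^× (unit); v_3(x) = 0

ℤ_3 = {x ∈ ℚ_3 : v_3(x) ≥ 0} and ℤ_3^× = {x ∈ ℤ_3 : v_3(x) = 0}. Here v_3(67/17) = v_3(num) − v_3(den) = 0; compare against these criteria.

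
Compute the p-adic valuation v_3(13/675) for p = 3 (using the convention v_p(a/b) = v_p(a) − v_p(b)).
v_3(13/675) = -3

Factor powers of 3 from the numerator and denominator of the reduced fraction: 13 = 3^0 · 13 and 675 = 3^3 · 25. Apply v_p(a/b) = v_p(a) − v_p(b): v_3(13/675) = 0 − 3 = -3.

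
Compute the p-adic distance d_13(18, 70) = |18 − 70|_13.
d_13(18, 70) = 1/13

Step 1 — x − y = 18 − 70 = -52. Step 2 — v_13(-52) = 1 (factor: -52 = −(13^1 · 4); the sign does not affect v_p). Step 3 — |x − y|_13 = 13^{-1} = 1/13.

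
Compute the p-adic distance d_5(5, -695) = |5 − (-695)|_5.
d_5(5, -695) = 1/25

Step 1 — x − y = 5 − (-695) = 700. Step 2 — v_5(700) = 2 (factor: 700 = (5^2 · 28); the sign does not affect v_p). Step 3 — |x − y|_5 = 5^{-2} = 1/25.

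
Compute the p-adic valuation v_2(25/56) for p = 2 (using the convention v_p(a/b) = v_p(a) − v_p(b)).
v_2(25/56) = -3

Factor powers of 2 from the numerator and denominator of the reduced fraction: 25 = 2^0 · 25 and 56 = 2^3 · 7. Apply v_p(a/b) = v_p(a) − v_p(b): v_2(25/56) = 0 − 3 = -3.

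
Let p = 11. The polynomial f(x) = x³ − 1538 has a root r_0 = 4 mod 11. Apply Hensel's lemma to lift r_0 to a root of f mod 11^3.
r_2 = 554 (mod 1331)

Hensel: r_{i+1} = r_i − f(r_i)/f′(r_i) mod 11^{i+2}, where f′(x) = 3x². Iterate:
  r_0 = 4 (mod 11)
  r_1 = 70 (mod 121)
  r_2 = 554 (mod 1331)
Final: r = 554 with f(r) ≡ 0 mod 11^3.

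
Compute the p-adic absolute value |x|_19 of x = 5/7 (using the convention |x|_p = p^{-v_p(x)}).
|5/7|_19 = 1

Step 1 — compute v_19(x) by factoring powers of 19 out of the numerator and denominator: v_19(5/7) = 0. Step 2 — apply |x|_p = p^{-v_p(x)} = 19^{0} = 1.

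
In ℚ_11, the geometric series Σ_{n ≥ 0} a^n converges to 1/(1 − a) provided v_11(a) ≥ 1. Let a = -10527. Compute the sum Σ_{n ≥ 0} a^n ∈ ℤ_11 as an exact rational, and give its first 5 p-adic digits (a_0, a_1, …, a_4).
Σ a^n = 1/(1 − a) = 1/10528;  first 5 digits = (1, 0, 1, 3, 0)

v_11(a) = 2 ≥ 1, so the series converges in ℤ_11 to 1/(1 − a) = 1/(1 − (-10527)) = 1/10528. Expand this rational in ℤ_11: compute digits iteratively via d_i = x_i mod 11, x_{i+1} = (x_i − d_i)/11. The first 5 digits are (1, 0, 1, 3, 0).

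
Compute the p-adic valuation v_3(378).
v_3(378) = 3

v_3(n) is the largest exponent k such that 3^k divides n. Factor out: 378 = 3^3 · 14. (Sign doesn't affect v_p.) So v_3(378) = 3.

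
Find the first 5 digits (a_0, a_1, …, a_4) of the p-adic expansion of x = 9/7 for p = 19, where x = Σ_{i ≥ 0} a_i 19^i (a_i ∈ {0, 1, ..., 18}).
(a_0, …, a_4) = (4, 8, 5, 16, 10)

v_19(9/7) = 0 (numerator and denominator both coprime to 19), so x ∈ ℤ_19^×. Compute digits iteratively via a_i = x_i mod 19, x_{i+1} = (x_i − a_i)/19, with x_0 = x:
  x_0 = 9/7;  a_0 = 4;  x_1 = (x_0 − 4)/19 = -1/7
  x_1 = -1/7;  a_1 = 8;  x_2 = (x_1 − 8)/19 = -3/7
  x_2 = -3/7;  a_2 = 5;  x_3 = (x_2 − 5)/19 = -2/7
  x_3 = -2/7;  a_3 = 16;  x_4 = (x_3 − 16)/19 = -6/7
  x_4 = -6/7;  a_4 = 10;  x_5 = (x_4 − 10)/19 = -4/7
Digits: (4, 8, 5, 16, 10).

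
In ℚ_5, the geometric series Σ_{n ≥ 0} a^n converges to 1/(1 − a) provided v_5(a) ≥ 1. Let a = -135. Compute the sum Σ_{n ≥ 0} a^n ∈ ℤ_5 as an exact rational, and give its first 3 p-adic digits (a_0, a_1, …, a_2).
Σ a^n = 1/(1 − a) = 1/136;  first 3 digits = (1, 3, 3)

v_5(a) = 1 ≥ 1, so the series converges in ℤ_5 to 1/(1 − a) = 1/(1 − (-135)) = 1/136. Expand this rational in ℤ_5: compute digits iteratively via d_i = x_i mod 5, x_{i+1} = (x_i − d_i)/5. The first 3 digits are (1, 3, 3).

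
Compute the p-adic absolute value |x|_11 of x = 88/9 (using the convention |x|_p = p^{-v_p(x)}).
|88/9|_11 = 1/11

Step 1 — compute v_11(x) by factoring powers of 11 out of the numerator and denominator: v_11(88/9) = 1. Step 2 — apply |x|_p = p^{-v_p(x)} = 11^{-1} = 1/11.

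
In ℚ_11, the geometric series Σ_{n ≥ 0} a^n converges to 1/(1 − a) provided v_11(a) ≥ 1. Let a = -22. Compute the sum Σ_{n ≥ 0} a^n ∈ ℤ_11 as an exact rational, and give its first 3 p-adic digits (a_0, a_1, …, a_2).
Σ a^n = 1/(1 − a) = 1/23;  first 3 digits = (1, 9, 3)

v_11(a) = 1 ≥ 1, so the series converges in ℤ_11 to 1/(1 − a) = 1/(1 − (-22)) = 1/23. Expand this rational in ℤ_11: compute digits iteratively via d_i = x_i mod 11, x_{i+1} = (x_i − d_i)/11. The first 3 digits are (1, 9, 3).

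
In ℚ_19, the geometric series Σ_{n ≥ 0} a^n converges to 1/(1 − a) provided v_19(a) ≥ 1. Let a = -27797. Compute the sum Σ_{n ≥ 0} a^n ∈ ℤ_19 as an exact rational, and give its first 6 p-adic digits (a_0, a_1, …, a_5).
Σ a^n = 1/(1 − a) = 1/27798;  first 6 digits = (1, 0, 18, 14, 0, 8)

v_19(a) = 2 ≥ 1, so the series converges in ℤ_19 to 1/(1 − a) = 1/(1 − (-27797)) = 1/27798. Expand this rational in ℤ_19: compute digits iteratively via d_i = x_i mod 19, x_{i+1} = (x_i − d_i)/19. The first 6 digits are (1, 0, 18, 14, 0, 8).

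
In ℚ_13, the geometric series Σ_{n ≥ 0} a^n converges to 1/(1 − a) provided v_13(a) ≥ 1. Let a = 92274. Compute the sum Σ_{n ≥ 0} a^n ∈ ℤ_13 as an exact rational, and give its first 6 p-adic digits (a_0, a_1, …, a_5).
Σ a^n = 1/(1 − a) = -1/92273;  first 6 digits = (1, 0, 0, 3, 3, 0)

v_13(a) = 3 ≥ 1, so the series converges in ℤ_13 to 1/(1 − a) = 1/(1 − 92274) = -1/92273. Expand this rational in ℤ_13: compute digits iteratively via d_i = x_i mod 13, x_{i+1} = (x_i − d_i)/13. The first 6 digits are (1, 0, 0, 3, 3, 0).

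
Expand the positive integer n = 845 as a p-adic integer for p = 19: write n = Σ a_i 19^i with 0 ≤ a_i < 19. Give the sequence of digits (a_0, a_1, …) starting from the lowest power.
(a_0, a_1, …) = (9, 6, 2)

Repeated division by 19 gives the digits low-to-high: 845 = 9 + 6·19^1 + 2·19^2. Digit sequence: (9, 6, 2).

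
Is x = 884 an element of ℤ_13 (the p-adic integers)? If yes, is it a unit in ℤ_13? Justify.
x ∈ ℤ_13 but not a unit; v_13(x) = 1 > 0

ℤ_13 = {x ∈ ℚ_13 : v_13(x) ≥ 0} and ℤ_13^× = {x ∈ ℤ_13 : v_13(x) = 0}. Here v_13(884) = v_13(num) − v_13(den) = 1; compare against these criteria.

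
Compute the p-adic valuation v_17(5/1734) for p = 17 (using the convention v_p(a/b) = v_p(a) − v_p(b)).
v_17(5/1734) = -2

Factor powers of 17 from the numerator and denominator of the reduced fraction: 5 = 17^0 · 5 and 1734 = 17^2 · 6. Apply v_p(a/b) = v_p(a) − v_p(b): v_17(5/1734) = 0 − 2 = -2.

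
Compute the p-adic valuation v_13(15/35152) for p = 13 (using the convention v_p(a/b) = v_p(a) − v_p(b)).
v_13(15/35152) = -3

Factor powers of 13 from the numerator and denominator of the reduced fraction: 15 = 13^0 · 15 and 35152 = 13^3 · 16. Apply v_p(a/b) = v_p(a) − v_p(b): v_13(15/35152) = 0 − 3 = -3.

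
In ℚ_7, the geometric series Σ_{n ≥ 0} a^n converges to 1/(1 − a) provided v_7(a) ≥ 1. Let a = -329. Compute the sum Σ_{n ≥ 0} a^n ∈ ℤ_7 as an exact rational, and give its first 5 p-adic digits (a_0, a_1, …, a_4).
Σ a^n = 1/(1 − a) = 1/330;  first 5 digits = (1, 2, 4, 0, 6)

v_7(a) = 1 ≥ 1, so the series converges in ℤ_7 to 1/(1 − a) = 1/(1 − (-329)) = 1/330. Expand this rational in ℤ_7: compute digits iteratively via d_i = x_i mod 7, x_{i+1} = (x_i − d_i)/7. The first 5 digits are (1, 2, 4, 0, 6).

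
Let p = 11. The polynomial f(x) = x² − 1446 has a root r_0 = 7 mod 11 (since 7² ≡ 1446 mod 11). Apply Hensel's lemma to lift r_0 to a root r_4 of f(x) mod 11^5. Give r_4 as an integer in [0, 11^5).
r_4 = 146197 (mod 161051)

Hensel's recurrence: r_{i+1} = r_i − f(r_i)·(f′(r_i))^{-1} mod 11^{i+2}, with f′(x) = 2x. Iterate:
  r_0 = 7 (mod 11)
  r_1 = 29 (mod 121)
  r_2 = 1118 (mod 1331)
  r_3 = 14428 (mod 14641)
  r_4 = 146197 (mod 161051)
Final: r_4 = 146197, and one checks f(r_4) ≡ 0 mod 11^5.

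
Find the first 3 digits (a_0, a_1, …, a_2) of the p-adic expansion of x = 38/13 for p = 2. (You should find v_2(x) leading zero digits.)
(a_0, …, a_2) = (0, 1, 1)

v_2(38/13) = 1, so a_0 = ... = a_0 = 0. Factor out: x = 2^1 · u with u = 19/13 a unit in ℤ_2. Expand u iteratively via a_{v+i} = u_i mod 2, u_{i+1} = (u_i − a_{v+i})/2:
  u_0 = 19/13;  a_1 = 1;  u_1 = (u_0 − 1)/2 = 3/13
  u_1 = 3/13;  a_2 = 1;  u_2 = (u_1 − 1)/2 = -5/13
Digits: (0, 1, 1).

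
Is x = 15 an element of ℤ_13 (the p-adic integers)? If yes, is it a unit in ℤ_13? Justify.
x ∈ ℤ_13^× (unit); v_13(x) = 0

ℤ_13 = {x ∈ ℚ_13 : v_13(x) ≥ 0} and ℤ_13^× = {x ∈ ℤ_13 : v_13(x) = 0}. Here v_13(15) = v_13(num) − v_13(den) = 0; compare against these criteria.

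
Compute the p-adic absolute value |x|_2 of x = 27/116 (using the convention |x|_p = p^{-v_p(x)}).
|27/116|_2 = 4

Step 1 — compute v_2(x) by factoring powers of 2 out of the numerator and denominator: v_2(27/116) = -2. Step 2 — apply |x|_p = p^{-v_p(x)} = 2^{2} = 4.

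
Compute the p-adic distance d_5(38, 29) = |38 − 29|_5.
d_5(38, 29) = 1

Step 1 — x − y = 38 − 29 = 9. Step 2 — v_5(9) = 0 (factor: 9 = (5^0 · 9); the sign does not affect v_p). Step 3 — |x − y|_5 = 5^{0} = 1.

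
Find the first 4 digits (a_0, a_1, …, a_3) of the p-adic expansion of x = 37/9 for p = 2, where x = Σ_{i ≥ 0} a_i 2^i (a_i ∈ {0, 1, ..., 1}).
(a_0, …, a_3) = (1, 0, 1, 1)

v_2(37/9) = 0 (numerator and denominator both coprime to 2), so x ∈ ℤ_2^×. Compute digits iteratively via a_i = x_i mod 2, x_{i+1} = (x_i − a_i)/2, with x_0 = x:
  x_0 = 37/9;  a_0 = 1;  x_1 = (x_0 − 1)/2 = 14/9
  x_1 = 14/9;  a_1 = 0;  x_2 = (x_1 − 0)/2 = 7/9
  x_2 = 7/9;  a_2 = 1;  x_3 = (x_2 − 1)/2 = -1/9
  x_3 = -1/9;  a_3 = 1;  x_4 = (x_3 − 1)/2 = -5/9
Digits: (1, 0, 1, 1).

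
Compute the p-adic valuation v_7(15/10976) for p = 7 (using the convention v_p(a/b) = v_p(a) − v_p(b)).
v_7(15/10976) = -3

Factor powers of 7 from the numerator and denominator of the reduced fraction: 15 = 7^0 · 15 and 10976 = 7^3 · 32. Apply v_p(a/b) = v_p(a) − v_p(b): v_7(15/10976) = 0 − 3 = -3.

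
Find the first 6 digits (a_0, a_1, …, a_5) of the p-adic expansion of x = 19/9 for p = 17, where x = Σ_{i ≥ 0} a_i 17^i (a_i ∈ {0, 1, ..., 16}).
(a_0, …, a_5) = (4, 15, 1, 15, 1, 15)

v_17(19/9) = 0 (numerator and denominator both coprime to 17), so x ∈ ℤ_17^×. Compute digits iteratively via a_i = x_i mod 17, x_{i+1} = (x_i − a_i)/17, with x_0 = x:
  x_0 = 19/9;  a_0 = 4;  x_1 = (x_0 − 4)/17 = -1/9
  x_1 = -1/9;  a_1 = 15;  x_2 = (x_1 − 15)/17 = -8/9
  x_2 = -8/9;  a_2 = 1;  x_3 = (x_2 − 1)/17 = -1/9
  x_3 = -1/9;  a_3 = 15;  x_4 = (x_3 − 15)/17 = -8/9
  x_4 = -8/9;  a_4 = 1;  x_5 = (x_4 − 1)/17 = -1/9
  x_5 = -1/9;  a_5 = 15;  x_6 = (x_5 − 15)/17 = -8/9
Digits: (4, 15, 1, 15, 1, 15).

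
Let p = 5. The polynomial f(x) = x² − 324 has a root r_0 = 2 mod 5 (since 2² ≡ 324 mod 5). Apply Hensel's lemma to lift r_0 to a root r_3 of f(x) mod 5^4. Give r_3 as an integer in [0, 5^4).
r_3 = 607 (mod 625)

Hensel's recurrence: r_{i+1} = r_i − f(r_i)·(f′(r_i))^{-1} mod 5^{i+2}, with f′(x) = 2x. Iterate:
  r_0 = 2 (mod 5)
  r_1 = 7 (mod 25)
  r_2 = 107 (mod 125)
  r_3 = 607 (mod 625)
Final: r_3 = 607, and one checks f(r_3) ≡ 0 mod 5^4.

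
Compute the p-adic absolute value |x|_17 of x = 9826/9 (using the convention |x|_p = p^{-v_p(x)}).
|9826/9|_17 = 1/4913

Step 1 — compute v_17(x) by factoring powers of 17 out of the numerator and denominator: v_17(9826/9) = 3. Step 2 — apply |x|_p = p^{-v_p(x)} = 17^{-3} = 1/4913.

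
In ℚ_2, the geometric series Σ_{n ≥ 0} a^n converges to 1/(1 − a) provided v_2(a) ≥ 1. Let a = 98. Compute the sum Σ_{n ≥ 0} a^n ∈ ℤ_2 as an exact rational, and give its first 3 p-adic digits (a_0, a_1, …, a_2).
Σ a^n = 1/(1 − a) = -1/97;  first 3 digits = (1, 1, 1)

v_2(a) = 1 ≥ 1, so the series converges in ℤ_2 to 1/(1 − a) = 1/(1 − 98) = -1/97. Expand this rational in ℤ_2: compute digits iteratively via d_i = x_i mod 2, x_{i+1} = (x_i − d_i)/2. The first 3 digits are (1, 1, 1).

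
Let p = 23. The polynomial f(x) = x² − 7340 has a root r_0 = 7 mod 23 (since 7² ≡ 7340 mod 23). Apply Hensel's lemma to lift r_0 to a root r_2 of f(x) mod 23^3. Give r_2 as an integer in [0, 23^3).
r_2 = 4722 (mod 12167)

Hensel's recurrence: r_{i+1} = r_i − f(r_i)·(f′(r_i))^{-1} mod 23^{i+2}, with f′(x) = 2x. Iterate:
  r_0 = 7 (mod 23)
  r_1 = 490 (mod 529)
  r_2 = 4722 (mod 12167)
Final: r_2 = 4722, and one checks f(r_2) ≡ 0 mod 23^3.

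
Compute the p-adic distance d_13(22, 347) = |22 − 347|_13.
d_13(22, 347) = 1/13

Step 1 — x − y = 22 − 347 = -325. Step 2 — v_13(-325) = 1 (factor: -325 = −(13^1 · 25); the sign does not affect v_p). Step 3 — |x − y|_13 = 13^{-1} = 1/13.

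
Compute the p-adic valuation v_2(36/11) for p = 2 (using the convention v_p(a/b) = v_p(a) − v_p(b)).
v_2(36/11) = 2

Factor powers of 2 from the numerator and denominator of the reduced fraction: 36 = 2^2 · 9 and 11 = 2^0 · 11. Apply v_p(a/b) = v_p(a) − v_p(b): v_2(36/11) = 2 − 0 = 2.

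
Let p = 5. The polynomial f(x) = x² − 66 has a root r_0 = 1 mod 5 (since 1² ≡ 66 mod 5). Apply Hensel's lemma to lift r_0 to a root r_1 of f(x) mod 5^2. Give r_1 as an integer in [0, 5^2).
r_1 = 21 (mod 25)

Hensel's recurrence: r_{i+1} = r_i − f(r_i)·(f′(r_i))^{-1} mod 5^{i+2}, with f′(x) = 2x. Iterate:
  r_0 = 1 (mod 5)
  r_1 = 21 (mod 25)
Final: r_1 = 21, and one checks f(r_1) ≡ 0 mod 5^2.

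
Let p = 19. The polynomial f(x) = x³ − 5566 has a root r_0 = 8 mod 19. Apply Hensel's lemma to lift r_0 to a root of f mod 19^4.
r_3 = 23112 (mod 130321)

Hensel: r_{i+1} = r_i − f(r_i)/f′(r_i) mod 19^{i+2}, where f′(x) = 3x². Iterate:
  r_0 = 8 (mod 19)
  r_1 = 8 (mod 361)
  r_2 = 2535 (mod 6859)
  r_3 = 23112 (mod 130321)
Final: r = 23112 with f(r) ≡ 0 mod 19^4.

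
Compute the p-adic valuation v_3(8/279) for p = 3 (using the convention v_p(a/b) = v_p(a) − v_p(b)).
v_3(8/279) = -2

Factor powers of 3 from the numerator and denominator of the reduced fraction: 8 = 3^0 · 8 and 279 = 3^2 · 31. Apply v_p(a/b) = v_p(a) − v_p(b): v_3(8/279) = 0 − 2 = -2.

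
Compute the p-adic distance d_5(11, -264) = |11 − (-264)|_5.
d_5(11, -264) = 1/25

Step 1 — x − y = 11 − (-264) = 275. Step 2 — v_5(275) = 2 (factor: 275 = (5^2 · 11); the sign does not affect v_p). Step 3 — |x − y|_5 = 5^{-2} = 1/25.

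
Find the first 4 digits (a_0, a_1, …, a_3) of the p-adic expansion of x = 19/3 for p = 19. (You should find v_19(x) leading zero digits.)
(a_0, …, a_3) = (0, 13, 12, 12)

v_19(19/3) = 1, so a_0 = ... = a_0 = 0. Factor out: x = 19^1 · u with u = 1/3 a unit in ℤ_19. Expand u iteratively via a_{v+i} = u_i mod 19, u_{i+1} = (u_i − a_{v+i})/19:
  u_0 = 1/3;  a_1 = 13;  u_1 = (u_0 − 13)/19 = -2/3
  u_1 = -2/3;  a_2 = 12;  u_2 = (u_1 − 12)/19 = -2/3
  u_2 = -2/3;  a_3 = 12;  u_3 = (u_2 − 12)/19 = -2/3
Digits: (0, 13, 12, 12).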